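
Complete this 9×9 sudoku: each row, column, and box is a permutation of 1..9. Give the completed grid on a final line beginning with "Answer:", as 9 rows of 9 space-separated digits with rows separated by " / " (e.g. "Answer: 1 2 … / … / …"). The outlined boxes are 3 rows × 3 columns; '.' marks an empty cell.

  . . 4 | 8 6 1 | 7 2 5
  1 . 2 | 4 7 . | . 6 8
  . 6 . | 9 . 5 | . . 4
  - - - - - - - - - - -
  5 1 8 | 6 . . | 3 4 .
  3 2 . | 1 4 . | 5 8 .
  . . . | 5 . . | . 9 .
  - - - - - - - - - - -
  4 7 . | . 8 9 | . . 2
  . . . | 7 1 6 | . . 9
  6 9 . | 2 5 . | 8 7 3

Step 1. [r6c1∈{7}] r6c1 is down to just 7, so r6c1=7.
Step 2. [r6c7∈{1,2,6}] in col 7, 2 fits only at r6c7, so r6c7=2.
Step 3. [r2c6∈{3}] r2c6 is down to just 3 ⇒ r2c6=3.
Step 4. [r8c2∈{3,5,8}] 8 has one home in col 2: r8c2. So r8c2=8.
Step 5. [r8c3∈{3,5}] across row 8, 3 lands solely at r8c3 ⇒ r8c3=3.
Step 6. [r4c6∈{2,7}] in col 6, 2 fits only at r4c6, so r4c6=2.
Step 7. [r6c3∈{6}] r6c3's peers cover all but 6, so r6c3=6.
Step 8. [r3c7∈{1}] r3c7 is down to just 1, so r3c7=1.
Step 9. [r7c3∈{1,5}] across col 3, 5 lands solely at r7c3. So r7c3=5.
Step 10. [r5c6∈{7}] r5c6's peers cover all but 7 ⇒ r5c6=7.
Step 11. [r8c7∈{4}] r8c7's peers cover all but 4. So r8c7=4.
Step 12. [r5c3∈{9}] r5c3 has the single candidate 9, so r5c3=9.
Step 13. [r9c6∈{4}] r9c6 is down to just 4. So r9c6=4.
Step 14. [r1c2∈{3}] r1c2's peers cover all but 3 ⇒ r1c2=3.
Step 15. [r7c7∈{6}] only 6 remains possible at r7c7. So r7c7=6.
Step 16. [r1c1∈{9}] r1c1 is down to just 9. So r1c1=9.
Step 17. [r3c5∈{2}] nothing but 2 survives at r3c5, so r3c5=2.
Step 18. [r4c9∈{7}] nothing but 7 survives at r4c9. So r4c9=7.
Step 19. [r6c9∈{1}] r6c9 is down to just 1 ⇒ r6c9=1.
Step 20. [r9c3∈{1}] nothing but 1 survives at r9c3 ⇒ r9c3=1.
Step 21. [r3c1∈{8}] only 8 remains possible at r3c1. So r3c1=8.
Step 22. [r7c8∈{1}] r7c8's peers cover all but 1 ⇒ r7c8=1.
Step 23. [r8c8∈{5}] r8c8's peers cover all but 5. So r8c8=5.
Step 24. [r2c7∈{9}] only 9 remains possible at r2c7, so r2c7=9.
Step 25. [r6c5∈{3}] nothing but 3 survives at r6c5, so r6c5=3.
Step 26. [r6c2∈{4}] r6c2's peers cover all but 4 ⇒ r6c2=4.
Step 27. [r8c1∈{2}] only 2 remains possible at r8c1. So r8c1=2.
Step 28. [r6c6∈{8}] r6c6's peers cover all but 8. So r6c6=8.
Step 29. [r2c2∈{5}] r2c2 has the single candidate 5. So r2c2=5.
Step 30. [r3c8∈{3}] r3c8 has the single candidate 3 ⇒ r3c8=3.
Step 31. [r3c3∈{7}] only 7 remains possible at r3c3 ⇒ r3c3=7.
Step 32. [r7c4∈{3}] only 3 remains possible at r7c4, so r7c4=3.
Step 33. [r5c9∈{6}] r5c9 is down to just 6, so r5c9=6.
Step 34. [r4c5∈{9}] r4c5's peers cover all but 9, so r4c5=9.

Answer: 9 3 4 8 6 1 7 2 5 / 1 5 2 4 7 3 9 6 8 / 8 6 7 9 2 5 1 3 4 / 5 1 8 6 9 2 3 4 7 / 3 2 9 1 4 7 5 8 6 / 7 4 6 5 3 8 2 9 1 / 4 7 5 3 8 9 6 1 2 / 2 8 3 7 1 6 4 5 9 / 6 9 1 2 5 4 8 7 3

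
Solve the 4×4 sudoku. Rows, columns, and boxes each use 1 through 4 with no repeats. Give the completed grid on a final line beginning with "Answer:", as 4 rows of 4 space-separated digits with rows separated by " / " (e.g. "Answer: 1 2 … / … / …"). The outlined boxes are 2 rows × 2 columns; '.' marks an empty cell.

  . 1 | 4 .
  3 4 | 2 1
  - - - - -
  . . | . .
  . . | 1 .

Step 1. [r3c3∈{3}] only 3 remains possible at r3c3 ⇒ r3c3=3.
Step 2. [r3c2∈{2}] r3c2 is down to just 2, so r3c2=2.
Step 3. [r4c1∈{4}] r4c1's peers cover all but 4. So r4c1=4.
Step 4. [r3c1∈{1}] r3c1's peers cover all but 1, so r3c1=1.
Step 5. [r4c2∈{3}] r4c2 is down to just 3 ⇒ r4c2=3.
Step 6. [r1c1∈{2}] only 2 remains possible at r1c1. So r1c1=2.
Step 7. [r4c4∈{2}] r4c4 is down to just 2. So r4c4=2.
Step 8. [r3c4∈{4}] r3c4's peers cover all but 4 ⇒ r3c4=4.
Step 9. [r1c4∈{3}] r1c4 has the single candidate 3, so r1c4=3.

Answer: 2 1 4 3 / 3 4 2 1 / 1 2 3 4 / 4 3 1 2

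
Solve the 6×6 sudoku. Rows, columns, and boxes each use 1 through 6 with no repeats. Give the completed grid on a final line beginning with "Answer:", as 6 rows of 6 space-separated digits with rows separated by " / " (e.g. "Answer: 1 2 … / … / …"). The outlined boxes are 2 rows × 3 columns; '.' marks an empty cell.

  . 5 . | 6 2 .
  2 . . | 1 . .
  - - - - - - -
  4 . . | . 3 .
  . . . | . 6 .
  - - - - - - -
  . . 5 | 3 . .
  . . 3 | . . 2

Step 1. [r5c2∈{1,2,4,6}] in row 5, 2 fits only at r5c2. So r5c2=2.
Step 2. [r6c2∈{1,4,6}] across box 5, 4 lands solely at r6c2, so r6c2=4.
Step 3. [r4c1∈{1,3,5}] col 1 places 5 nowhere but r4c1, so r4c1=5.
Step 4. [r5c6∈{1,4,6}] r5c6 is the only open cell in col 6 admitting 6. So r5c6=6.
Step 5. [r5c1∈{1}] nothing but 1 survives at r5c1, so r5c1=1.
Step 6. [r1c3∈{1,4}] in row 1, 1 fits only at r1c3. So r1c3=1.
Step 7. [r1c6∈{3,4}] r1c6 is the only open cell in row 1 admitting 4, so r1c6=4.
Step 8. [r4c6∈{1}] only 1 remains possible at r4c6, so r4c6=1.
Step 9. [r2c6∈{3,5}] r2c6 is the only open cell in col 6 admitting 3, so r2c6=3.
Step 10. [r6c4∈{5}] r6c4's peers cover all but 5. So r6c4=5.
Step 11. [r3c4∈{2}] r3c4's peers cover all but 2. So r3c4=2.
Step 12. [r3c3∈{6}] r3c3 is down to just 6, so r3c3=6.
Step 13. [r5c5∈{4}] nothing but 4 survives at r5c5. So r5c5=4.
Step 14. [r4c3∈{2}] nothing but 2 survives at r4c3 ⇒ r4c3=2.
Step 15. [r4c4∈{4}] nothing but 4 survives at r4c4. So r4c4=4.
Step 16. [r2c2∈{6}] r2c2 has the single candidate 6 ⇒ r2c2=6.
Step 17. [r1c1∈{3}] nothing but 3 survives at r1c1. So r1c1=3.
Step 18. [r2c5∈{5}] r2c5 has the single candidate 5, so r2c5=5.
Step 19. [r6c5∈{1}] nothing but 1 survives at r6c5. So r6c5=1.
Step 20. [r6c1∈{6}] nothing but 6 survives at r6c1 ⇒ r6c1=6.
Step 21. [r2c3∈{4}] r2c3 is down to just 4. So r2c3=4.
Step 22. [r3c6∈{5}] only 5 remains possible at r3c6, so r3c6=5.
Step 23. [r3c2∈{1}] r3c2's peers cover all but 1, so r3c2=1.
Step 24. [r4c2∈{3}] only 3 remains possible at r4c2, so r4c2=3.

Answer: 3 5 1 6 2 4 / 2 6 4 1 5 3 / 4 1 6 2 3 5 / 5 3 2 4 6 1 / 1 2 5 3 4 6 / 6 4 3 5 1 2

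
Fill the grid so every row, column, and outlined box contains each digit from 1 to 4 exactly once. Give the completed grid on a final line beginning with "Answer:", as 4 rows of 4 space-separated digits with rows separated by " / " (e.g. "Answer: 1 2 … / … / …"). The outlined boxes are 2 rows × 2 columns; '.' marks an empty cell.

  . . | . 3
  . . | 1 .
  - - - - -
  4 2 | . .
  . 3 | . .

Step 1. [r4c1∈{1}] r4c1 is down to just 1, so r4c1=1.
Step 2. [r2c2∈{4}] r2c2's peers cover all but 4 ⇒ r2c2=4.
Step 3. [r2c4∈{2}] r2c4 is down to just 2. So r2c4=2.
Step 4. [r4c4∈{4}] r4c4 has the single candidate 4 ⇒ r4c4=4.
Step 5. [r2c1∈{3}] r2c1 is down to just 3 ⇒ r2c1=3.
Step 6. [r3c3∈{3}] r3c3 has the single candidate 3. So r3c3=3.
Step 7. [r1c2∈{1}] nothing but 1 survives at r1c2, so r1c2=1.
Step 8. [r3c4∈{1}] r3c4's peers cover all but 1. So r3c4=1.
Step 9. [r1c3∈{4}] r1c3 is down to just 4 ⇒ r1c3=4.
Step 10. [r1c1∈{2}] r1c1's peers cover all but 2. So r1c1=2.
Step 11. [r4c3∈{2}] r4c3 is down to just 2. So r4c3=2.

Answer: 2 1 4 3 / 3 4 1 2 / 4 2 3 1 / 1 3 2 4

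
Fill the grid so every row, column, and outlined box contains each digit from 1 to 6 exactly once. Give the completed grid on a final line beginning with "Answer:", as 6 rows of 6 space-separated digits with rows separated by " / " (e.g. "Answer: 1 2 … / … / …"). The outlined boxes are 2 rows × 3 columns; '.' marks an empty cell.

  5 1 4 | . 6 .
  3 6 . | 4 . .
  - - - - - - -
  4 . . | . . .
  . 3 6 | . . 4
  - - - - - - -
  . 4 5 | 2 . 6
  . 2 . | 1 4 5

Step 1. [r2c5∈{1,2,5}] 5 has one home in row 2: r2c5, so r2c5=5.
Step 2. [r3c3∈{1,2}] r3c3 is the only open cell in col 3 admitting 1 ⇒ r3c3=1.
Step 3. [r1c6∈{2,3}] row 1 places 2 nowhere but r1c6 ⇒ r1c6=2.
Step 4. [r3c4∈{3,5,6}] in row 3, 6 fits only at r3c4 ⇒ r3c4=6.
Step 5. [r3c5∈{2,3}] 2 has one home in row 3: r3c5, so r3c5=2.
Step 6. [r6c1∈{6}] nothing but 6 survives at r6c1. So r6c1=6.
Step 7. [r5c5∈{3}] nothing but 3 survives at r5c5, so r5c5=3.
Step 8. [r3c2∈{5}] r3c2 has the single candidate 5 ⇒ r3c2=5.
Step 9. [r5c1∈{1}] r5c1 has the single candidate 1. So r5c1=1.
Step 10. [r4c5∈{1}] r4c5 has the single candidate 1, so r4c5=1.
Step 11. [r3c6∈{3}] r3c6's peers cover all but 3 ⇒ r3c6=3.
Step 12. [r2c6∈{1}] r2c6 is down to just 1. So r2c6=1.
Step 13. [r4c1∈{2}] r4c1 is down to just 2. So r4c1=2.
Step 14. [r4c4∈{5}] r4c4 is down to just 5. So r4c4=5.
Step 15. [r1c4∈{3}] r1c4 is down to just 3. So r1c4=3.
Step 16. [r2c3∈{2}] r2c3 has the single candidate 2. So r2c3=2.
Step 17. [r6c3∈{3}] only 3 remains possible at r6c3 ⇒ r6c3=3.

Answer: 5 1 4 3 6 2 / 3 6 2 4 5 1 / 4 5 1 6 2 3 / 2 3 6 5 1 4 / 1 4 5 2 3 6 / 6 2 3 1 4 5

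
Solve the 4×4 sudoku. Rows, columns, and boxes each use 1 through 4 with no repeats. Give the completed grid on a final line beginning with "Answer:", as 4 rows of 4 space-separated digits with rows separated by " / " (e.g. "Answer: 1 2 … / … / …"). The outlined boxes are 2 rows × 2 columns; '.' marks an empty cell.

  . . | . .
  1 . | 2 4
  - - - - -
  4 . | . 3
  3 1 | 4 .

Step 1. [r1c2∈{2,3,4}] 4 has one home in row 1: r1c2 ⇒ r1c2=4.
Step 2. [r1c3∈{1,3}] row 1 places 3 nowhere but r1c3. So r1c3=3.
Step 3. [r1c4∈{1}] r1c4 has the single candidate 1 ⇒ r1c4=1.
Step 4. [r3c3∈{1}] r3c3 is down to just 1, so r3c3=1.
Step 5. [r1c1∈{2}] r1c1 has the single candidate 2 ⇒ r1c1=2.
Step 6. [r3c2∈{2}] only 2 remains possible at r3c2 ⇒ r3c2=2.
Step 7. [r4c4∈{2}] only 2 remains possible at r4c4, so r4c4=2.
Step 8. [r2c2∈{3}] r2c2 is down to just 3. So r2c2=3.

Answer: 2 4 3 1 / 1 3 2 4 / 4 2 1 3 / 3 1 4 2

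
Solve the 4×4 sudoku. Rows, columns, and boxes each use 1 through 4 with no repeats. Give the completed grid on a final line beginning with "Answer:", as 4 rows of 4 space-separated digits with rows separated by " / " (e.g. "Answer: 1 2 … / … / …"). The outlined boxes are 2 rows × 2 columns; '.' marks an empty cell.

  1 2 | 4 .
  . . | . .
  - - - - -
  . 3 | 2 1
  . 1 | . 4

Step 1. [r2c1∈{3,4}] 3 has one home in col 1: r2c1. So r2c1=3.
Step 2. [r2c3∈{1}] nothing but 1 survives at r2c3 ⇒ r2c3=1.
Step 3. [r2c4∈{2}] r2c4 has the single candidate 2, so r2c4=2.
Step 4. [r1c4∈{3}] only 3 remains possible at r1c4, so r1c4=3.
Step 5. [r4c1∈{2}] nothing but 2 survives at r4c1, so r4c1=2.
Step 6. [r4c3∈{3}] r4c3 has the single candidate 3 ⇒ r4c3=3.
Step 7. [r3c1∈{4}] nothing but 4 survives at r3c1. So r3c1=4.
Step 8. [r2c2∈{4}] r2c2 is down to just 4, so r2c2=4.

Answer: 1 2 4 3 / 3 4 1 2 / 4 3 2 1 / 2 1 3 4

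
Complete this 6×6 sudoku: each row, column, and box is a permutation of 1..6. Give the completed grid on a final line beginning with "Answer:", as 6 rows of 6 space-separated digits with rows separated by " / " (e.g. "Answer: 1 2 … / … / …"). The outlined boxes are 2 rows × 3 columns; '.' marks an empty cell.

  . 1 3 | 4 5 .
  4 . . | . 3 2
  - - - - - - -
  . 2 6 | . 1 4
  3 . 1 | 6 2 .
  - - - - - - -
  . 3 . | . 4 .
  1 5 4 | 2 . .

Step 1. [r1c6∈{6}] r1c6 has the single candidate 6 ⇒ r1c6=6.
Step 2. [r5c6∈{1,5}] in col 6, 1 fits only at r5c6, so r5c6=1.
Step 3. [r5c4∈{5}] r5c4 is down to just 5, so r5c4=5.
Step 4. [r1c1∈{2}] nothing but 2 survives at r1c1 ⇒ r1c1=2.
Step 5. [r5c1∈{6}] only 6 remains possible at r5c1 ⇒ r5c1=6.
Step 6. [r3c4∈{3}] r3c4 is down to just 3 ⇒ r3c4=3.
Step 7. [r3c1∈{5}] r3c1 is down to just 5, so r3c1=5.
Step 8. [r6c6∈{3}] r6c6 has the single candidate 3, so r6c6=3.
Step 9. [r5c3∈{2}] nothing but 2 survives at r5c3. So r5c3=2.
Step 10. [r4c2∈{4}] r4c2 is down to just 4. So r4c2=4.
Step 11. [r2c4∈{1}] r2c4's peers cover all but 1, so r2c4=1.
Step 12. [r2c3∈{5}] only 5 remains possible at r2c3. So r2c3=5.
Step 13. [r2c2∈{6}] r2c2 has the single candidate 6, so r2c2=6.
Step 14. [r4c6∈{5}] r4c6's peers cover all but 5 ⇒ r4c6=5.
Step 15. [r6c5∈{6}] r6c5 is down to just 6. So r6c5=6.

Answer: 2 1 3 4 5 6 / 4 6 5 1 3 2 / 5 2 6 3 1 4 / 3 4 1 6 2 5 / 6 3 2 5 4 1 / 1 5 4 2 6 3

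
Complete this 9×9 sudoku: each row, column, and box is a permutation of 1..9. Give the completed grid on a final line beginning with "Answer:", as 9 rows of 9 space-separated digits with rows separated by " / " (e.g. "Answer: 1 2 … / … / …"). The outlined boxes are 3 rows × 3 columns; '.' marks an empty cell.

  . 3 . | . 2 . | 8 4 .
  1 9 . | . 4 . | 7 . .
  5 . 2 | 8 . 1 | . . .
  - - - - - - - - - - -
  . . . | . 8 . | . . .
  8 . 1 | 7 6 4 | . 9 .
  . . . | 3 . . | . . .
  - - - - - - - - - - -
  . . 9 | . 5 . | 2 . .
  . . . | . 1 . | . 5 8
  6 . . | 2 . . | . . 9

Step 1. [r3c2∈{4,6,7}] row 3 places 4 nowhere but r3c2 ⇒ r3c2=4.
Step 2. [r1c1∈{7}] r1c1's peers cover all but 7. So r1c1=7.
Step 3. [r1c3∈{6}] r1c3's peers cover all but 6. So r1c3=6.
Step 4. [r6c5∈{9}] nothing but 9 survives at r6c5, so r6c5=9.
Step 5. [r4c4∈{1,5}] r4c4 is the only open cell in col 4 admitting 1 ⇒ r4c4=1.
Step 6. [r6c8∈{1,2,6,7,8}] 8 has one home in row 6: r6c8. So r6c8=8.
Step 7. [r1c9∈{1,5}] r1c9 is the only open cell in row 1 admitting 1 ⇒ r1c9=1.
Step 8. [r2c9∈{2,3,5,6}] 5 has one home in box 3: r2c9 ⇒ r2c9=5.
Step 9. [r6c7∈{1,4,5,6}] r6c7 is the only open cell in row 6 admitting 1. So r6c7=1.
Step 10. [r2c4∈{6}] only 6 remains possible at r2c4. So r2c4=6.
Step 11. [r2c6∈{3}] only 3 remains possible at r2c6, so r2c6=3.
Step 12. [r9c5∈{3,7}] col 5 places 3 nowhere but r9c5. So r9c5=3.
Step 13. [r9c7∈{4}] nothing but 4 survives at r9c7 ⇒ r9c7=4.
Step 14. [r4c1∈{2,3,4,9}] 9 has one home in row 4: r4c1. So r4c1=9.
Step 15. [r4c3∈{3,4,5,7}] across box 4, 3 lands solely at r4c3. So r4c3=3.
Step 16. [r4c9∈{2,4,6,7}] r4c9 is the only open cell in row 4 admitting 4 ⇒ r4c9=4.
Step 17. [r1c4∈{5,9}] in col 4, 5 fits only at r1c4, so r1c4=5.
Step 18. [r7c4∈{4}] r7c4 has the single candidate 4. So r7c4=4.
Step 19. [r7c1∈{3}] r7c1's peers cover all but 3. So r7c1=3.
Step 20. [r8c7∈{3,6}] r8c7 is the only open cell in row 8 admitting 3. So r8c7=3.
Step 21. [r8c6∈{6,7,9}] row 8 places 6 nowhere but r8c6 ⇒ r8c6=6.
Step 22. [r3c8∈{3,6}] across col 8, 3 lands solely at r3c8 ⇒ r3c8=3.
Step 23. [r3c9∈{6}] r3c9 is down to just 6, so r3c9=6.
Step 24. [r7c9∈{7}] r7c9's peers cover all but 7. So r7c9=7.
Step 25. [r6c9∈{2}] only 2 remains possible at r6c9, so r6c9=2.
Step 26. [r4c7∈{5,6}] across col 7, 6 lands solely at r4c7 ⇒ r4c7=6.
Step 27. [r9c6∈{7,8}] 7 has one home in col 6: r9c6 ⇒ r9c6=7.
Step 28. [r5c2∈{2,5}] 2 has one home in row 5: r5c2 ⇒ r5c2=2.
Step 29. [r8c2∈{7}] r8c2 has the single candidate 7 ⇒ r8c2=7.
Step 30. [r4c2∈{5}] r4c2's peers cover all but 5 ⇒ r4c2=5.
Step 31. [r6c1∈{4}] r6c1 has the single candidate 4 ⇒ r6c1=4.
Step 32. [r9c8∈{1}] r9c8 has the single candidate 1, so r9c8=1.
Step 33. [r9c2∈{8}] only 8 remains possible at r9c2. So r9c2=8.
Step 34. [r3c7∈{9}] r3c7 is down to just 9, so r3c7=9.
Step 35. [r4c6∈{2}] nothing but 2 survives at r4c6 ⇒ r4c6=2.
Step 36. [r8c3∈{4}] r8c3 has the single candidate 4, so r8c3=4.
Step 37. [r5c9∈{3}] r5c9's peers cover all but 3, so r5c9=3.
Step 38. [r5c7∈{5}] r5c7 is down to just 5, so r5c7=5.
Step 39. [r7c8∈{6}] only 6 remains possible at r7c8 ⇒ r7c8=6.
Step 40. [r1c6∈{9}] r1c6 is down to just 9 ⇒ r1c6=9.
Step 41. [r7c2∈{1}] r7c2 has the single candidate 1. So r7c2=1.
Step 42. [r8c4∈{9}] r8c4's peers cover all but 9. So r8c4=9.
Step 43. [r8c1∈{2}] r8c1 is down to just 2, so r8c1=2.
Step 44. [r9c3∈{5}] r9c3's peers cover all but 5 ⇒ r9c3=5.
Step 45. [r6c2∈{6}] r6c2 is down to just 6. So r6c2=6.
Step 46. [r6c6∈{5}] nothing but 5 survives at r6c6, so r6c6=5.
Step 47. [r3c5∈{7}] r3c5's peers cover all but 7 ⇒ r3c5=7.
Step 48. [r2c3∈{8}] r2c3 has the single candidate 8. So r2c3=8.
Step 49. [r2c8∈{2}] r2c8 has the single candidate 2 ⇒ r2c8=2.
Step 50. [r4c8∈{7}] r4c8 has the single candidate 7. So r4c8=7.
Step 51. [r7c6∈{8}] r7c6 has the single candidate 8 ⇒ r7c6=8.
Step 52. [r6c3∈{7}] nothing but 7 survives at r6c3 ⇒ r6c3=7.

Answer: 7 3 6 5 2 9 8 4 1 / 1 9 8 6 4 3 7 2 5 / 5 4 2 8 7 1 9 3 6 / 9 5 3 1 8 2 6 7 4 / 8 2 1 7 6 4 5 9 3 / 4 6 7 3 9 5 1 8 2 / 3 1 9 4 5 8 2 6 7 / 2 7 4 9 1 6 3 5 8 / 6 8 5 2 3 7 4 1 9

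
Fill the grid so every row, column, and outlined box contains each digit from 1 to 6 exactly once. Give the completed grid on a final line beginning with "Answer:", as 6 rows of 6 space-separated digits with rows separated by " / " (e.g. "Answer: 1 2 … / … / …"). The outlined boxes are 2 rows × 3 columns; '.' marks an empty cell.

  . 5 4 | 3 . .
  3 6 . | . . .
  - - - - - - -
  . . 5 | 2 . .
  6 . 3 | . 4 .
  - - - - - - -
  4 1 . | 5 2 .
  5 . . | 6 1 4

Step 1. [r2c3∈{1,2}] across col 3, 1 lands solely at r2c3 ⇒ r2c3=1.
Step 2. [r1c6∈{1,2,6}] 1 has one home in row 1: r1c6. So r1c6=1.
Step 3. [r3c6∈{3,6}] r3c6 is the only open cell in col 6 admitting 6 ⇒ r3c6=6.
Step 4. [r2c5∈{5}] only 5 remains possible at r2c5, so r2c5=5.
Step 5. [r4c2∈{2}] r4c2's peers cover all but 2 ⇒ r4c2=2.
Step 6. [r1c5∈{6}] r1c5 has the single candidate 6. So r1c5=6.
Step 7. [r5c3∈{6}] r5c3 is down to just 6 ⇒ r5c3=6.
Step 8. [r4c4∈{1}] only 1 remains possible at r4c4 ⇒ r4c4=1.
Step 9. [r3c5∈{3}] r3c5 has the single candidate 3, so r3c5=3.
Step 10. [r6c2∈{3}] r6c2 is down to just 3. So r6c2=3.
Step 11. [r4c6∈{5}] r4c6's peers cover all but 5, so r4c6=5.
Step 12. [r1c1∈{2}] r1c1 is down to just 2. So r1c1=2.
Step 13. [r2c4∈{4}] r2c4 is down to just 4 ⇒ r2c4=4.
Step 14. [r2c6∈{2}] nothing but 2 survives at r2c6 ⇒ r2c6=2.
Step 15. [r3c1∈{1}] r3c1's peers cover all but 1. So r3c1=1.
Step 16. [r3c2∈{4}] r3c2's peers cover all but 4. So r3c2=4.
Step 17. [r5c6∈{3}] r5c6's peers cover all but 3 ⇒ r5c6=3.
Step 18. [r6c3∈{2}] r6c3 has the single candidate 2 ⇒ r6c3=2.

Answer: 2 5 4 3 6 1 / 3 6 1 4 5 2 / 1 4 5 2 3 6 / 6 2 3 1 4 5 / 4 1 6 5 2 3 / 5 3 2 6 1 4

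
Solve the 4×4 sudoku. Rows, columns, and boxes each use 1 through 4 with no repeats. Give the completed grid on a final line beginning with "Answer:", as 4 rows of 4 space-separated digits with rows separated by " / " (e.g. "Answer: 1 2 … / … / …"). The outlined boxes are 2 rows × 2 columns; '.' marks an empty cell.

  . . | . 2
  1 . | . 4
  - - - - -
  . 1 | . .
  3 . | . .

Step 1. [r3c1∈{2,4}] in col 1, 2 fits only at r3c1. So r3c1=2.
Step 2. [r2c3∈{3}] r2c3 has the single candidate 3 ⇒ r2c3=3.
Step 3. [r4c3∈{1,2,4}] across row 4, 2 lands solely at r4c3. So r4c3=2.
Step 4. [r1c1∈{4}] r1c1 is down to just 4 ⇒ r1c1=4.
Step 5. [r4c4∈{1}] only 1 remains possible at r4c4. So r4c4=1.
Step 6. [r2c2∈{2}] r2c2's peers cover all but 2, so r2c2=2.
Step 7. [r1c2∈{3}] only 3 remains possible at r1c2. So r1c2=3.
Step 8. [r4c2∈{4}] only 4 remains possible at r4c2, so r4c2=4.
Step 9. [r3c3∈{4}] r3c3 has the single candidate 4, so r3c3=4.
Step 10. [r1c3∈{1}] nothing but 1 survives at r1c3, so r1c3=1.
Step 11. [r3c4∈{3}] r3c4's peers cover all but 3, so r3c4=3.

Answer: 4 3 1 2 / 1 2 3 4 / 2 1 4 3 / 3 4 2 1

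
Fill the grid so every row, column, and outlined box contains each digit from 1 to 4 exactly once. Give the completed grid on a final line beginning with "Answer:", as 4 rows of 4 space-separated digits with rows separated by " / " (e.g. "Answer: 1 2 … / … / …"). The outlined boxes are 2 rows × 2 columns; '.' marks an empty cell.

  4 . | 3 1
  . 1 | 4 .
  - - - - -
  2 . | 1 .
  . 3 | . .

Step 1. [r4c4∈{2,4}] r4c4 is the only open cell in row 4 admitting 4 ⇒ r4c4=4.
Step 2. [r4c3∈{2}] r4c3 has the single candidate 2, so r4c3=2.
Step 3. [r3c4∈{3}] r3c4 is down to just 3. So r3c4=3.
Step 4. [r3c2∈{4}] only 4 remains possible at r3c2, so r3c2=4.
Step 5. [r2c1∈{3}] nothing but 3 survives at r2c1, so r2c1=3.
Step 6. [r2c4∈{2}] r2c4 is down to just 2. So r2c4=2.
Step 7. [r1c2∈{2}] r1c2's peers cover all but 2, so r1c2=2.
Step 8. [r4c1∈{1}] r4c1 is down to just 1, so r4c1=1.

Answer: 4 2 3 1 / 3 1 4 2 / 2 4 1 3 / 1 3 2 4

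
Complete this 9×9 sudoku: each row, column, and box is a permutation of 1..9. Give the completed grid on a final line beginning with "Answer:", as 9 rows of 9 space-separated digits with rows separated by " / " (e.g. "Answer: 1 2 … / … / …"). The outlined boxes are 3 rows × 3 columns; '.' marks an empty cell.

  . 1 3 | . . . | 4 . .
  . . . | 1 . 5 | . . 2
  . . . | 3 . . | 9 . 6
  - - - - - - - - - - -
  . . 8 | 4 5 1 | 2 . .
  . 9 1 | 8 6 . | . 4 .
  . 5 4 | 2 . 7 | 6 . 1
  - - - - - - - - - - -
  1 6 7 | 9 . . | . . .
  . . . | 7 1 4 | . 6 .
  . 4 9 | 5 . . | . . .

Step 1. [r6c8∈{3,8,9}] r6c8 is the only open cell in row 6 admitting 8. So r6c8=8.
Step 2. [r5c1∈{2,3,7}] r5c1 is the only open cell in row 5 admitting 2. So r5c1=2.
Step 3. [r1c6∈{2,6,8,9}] col 6 places 9 nowhere but r1c6. So r1c6=9.
Step 4. [r1c5∈{2,7,8}] in row 1, 2 fits only at r1c5, so r1c5=2.
Step 5. [r3c6∈{8}] only 8 remains possible at r3c6, so r3c6=8.
Step 6. [r6c1∈{3}] nothing but 3 survives at r6c1 ⇒ r6c1=3.
Step 7. [r9c1∈{8}] nothing but 8 survives at r9c1 ⇒ r9c1=8.
Step 8. [r9c5∈{3}] only 3 remains possible at r9c5. So r9c5=3.
Step 9. [r8c1∈{5}] r8c1 has the single candidate 5 ⇒ r8c1=5.
Step 10. [r4c2∈{7}] nothing but 7 survives at r4c2 ⇒ r4c2=7.
Step 11. [r1c9∈{5,7,8}] in row 1, 8 fits only at r1c9 ⇒ r1c9=8.
Step 12. [r9c9∈{7}] only 7 remains possible at r9c9, so r9c9=7.
Step 13. [r8c2∈{2,3}] r8c2 is the only open cell in col 2 admitting 3, so r8c2=3.
Step 14. [r1c8∈{5,7}] 5 has one home in row 1: r1c8, so r1c8=5.
Step 15. [r5c7∈{3,5,7}] across row 5, 7 lands solely at r5c7, so r5c7=7.
Step 16. [r7c7∈{3,5,8}] col 7 places 5 nowhere but r7c7. So r7c7=5.
Step 17. [r2c1∈{4,6,7,9}] r2c1 is the only open cell in row 2 admitting 9 ⇒ r2c1=9.
Step 18. [r4c8∈{3,9}] across col 8, 9 lands solely at r4c8. So r4c8=9.
Step 19. [r2c5∈{4,7}] in row 2, 4 fits only at r2c5, so r2c5=4.
Step 20. [r1c1∈{6,7}] r1c1 is the only open cell in row 1 admitting 7 ⇒ r1c1=7.
Step 21. [r7c6∈{2}] only 2 remains possible at r7c6, so r7c6=2.
Step 22. [r4c9∈{3}] only 3 remains possible at r4c9, so r4c9=3.
Step 23. [r2c8∈{3,7}] in row 2, 7 fits only at r2c8 ⇒ r2c8=7.
Step 24. [r8c3∈{2}] r8c3 is down to just 2. So r8c3=2.
Step 25. [r9c7∈{1}] r9c7 has the single candidate 1. So r9c7=1.
Step 26. [r3c3∈{5}] r3c3 has the single candidate 5 ⇒ r3c3=5.
Step 27. [r6c5∈{9}] nothing but 9 survives at r6c5 ⇒ r6c5=9.
Step 28. [r2c7∈{3}] only 3 remains possible at r2c7, so r2c7=3.
Step 29. [r5c6∈{3}] nothing but 3 survives at r5c6 ⇒ r5c6=3.
Step 30. [r3c5∈{7}] r3c5 is down to just 7 ⇒ r3c5=7.
Step 31. [r3c1∈{4}] r3c1 is down to just 4, so r3c1=4.
Step 32. [r7c5∈{8}] only 8 remains possible at r7c5, so r7c5=8.
Step 33. [r8c7∈{8}] only 8 remains possible at r8c7 ⇒ r8c7=8.
Step 34. [r8c9∈{9}] r8c9's peers cover all but 9 ⇒ r8c9=9.
Step 35. [r1c4∈{6}] only 6 remains possible at r1c4, so r1c4=6.
Step 36. [r4c1∈{6}] r4c1's peers cover all but 6 ⇒ r4c1=6.
Step 37. [r5c9∈{5}] nothing but 5 survives at r5c9, so r5c9=5.
Step 38. [r3c2∈{2}] r3c2 has the single candidate 2 ⇒ r3c2=2.
Step 39. [r9c6∈{6}] r9c6's peers cover all but 6. So r9c6=6.
Step 40. [r7c8∈{3}] r7c8's peers cover all but 3 ⇒ r7c8=3.
Step 41. [r7c9∈{4}] r7c9's peers cover all but 4 ⇒ r7c9=4.
Step 42. [r9c8∈{2}] only 2 remains possible at r9c8, so r9c8=2.
Step 43. [r2c2∈{8}] r2c2 has the single candidate 8 ⇒ r2c2=8.
Step 44. [r3c8∈{1}] r3c8 has the single candidate 1 ⇒ r3c8=1.
Step 45. [r2c3∈{6}] r2c3 has the single candidate 6. So r2c3=6.

Answer: 7 1 3 6 2 9 4 5 8 / 9 8 6 1 4 5 3 7 2 / 4 2 5 3 7 8 9 1 6 / 6 7 8 4 5 1 2 9 3 / 2 9 1 8 6 3 7 4 5 / 3 5 4 2 9 7 6 8 1 / 1 6 7 9 8 2 5 3 4 / 5 3 2 7 1 4 8 6 9 / 8 4 9 5 3 6 1 2 7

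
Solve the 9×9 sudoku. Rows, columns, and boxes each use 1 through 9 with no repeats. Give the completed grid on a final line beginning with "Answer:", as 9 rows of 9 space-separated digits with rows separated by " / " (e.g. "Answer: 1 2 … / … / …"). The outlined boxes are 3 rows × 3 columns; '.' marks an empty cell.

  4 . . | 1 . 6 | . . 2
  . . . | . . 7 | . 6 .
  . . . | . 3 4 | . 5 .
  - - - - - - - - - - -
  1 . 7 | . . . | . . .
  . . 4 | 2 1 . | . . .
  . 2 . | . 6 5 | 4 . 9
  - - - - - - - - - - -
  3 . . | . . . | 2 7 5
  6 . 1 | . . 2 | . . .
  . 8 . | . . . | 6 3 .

Step 1. [r5c8∈{8}] r5c8 is down to just 8. So r5c8=8.
Step 2. [r7c3∈{9}] nothing but 9 survives at r7c3 ⇒ r7c3=9.
Step 3. [r8c4∈{3,4,5,7,8,9}] in row 8, 3 fits only at r8c4. So r8c4=3.
Step 4. [r1c8∈{9}] r1c8 has the single candidate 9, so r1c8=9.
Step 5. [r6c3∈{3,8}] in row 6, 3 fits only at r6c3, so r6c3=3.
Step 6. [r2c9∈{1,3,4,8}] 4 has one home in row 2: r2c9. So r2c9=4.
Step 7. [r2c5∈{2,5,8,9}] r2c5 is the only open cell in col 5 admitting 2. So r2c5=2.
Step 8. [r3c3∈{2,6,8}] 6 has one home in col 3: r3c3 ⇒ r3c3=6.
Step 9. [r3c1∈{2,7,8,9}] r3c1 is the only open cell in row 3 admitting 2, so r3c1=2.
Step 10. [r9c1∈{5,7}] in col 1, 7 fits only at r9c1 ⇒ r9c1=7.
Step 11. [r8c5∈{4,5,7,8,9}] in row 8, 7 fits only at r8c5, so r8c5=7.
Step 12. [r8c2∈{4,5}] in row 8, 5 fits only at r8c2, so r8c2=5.
Step 13. [r5c1∈{5,9}] r5c1 is the only open cell in box 4 admitting 5. So r5c1=5.
Step 14. [r2c1∈{8,9}] in col 1, 9 fits only at r2c1, so r2c1=9.
Step 15. [r3c4∈{8,9}] across row 3, 9 lands solely at r3c4. So r3c4=9.
Step 16. [r7c6∈{1,8}] r7c6 is the only open cell in row 7 admitting 1. So r7c6=1.
Step 17. [r4c6∈{3,8,9}] col 6 places 8 nowhere but r4c6, so r4c6=8.
Step 18. [r5c6∈{3,9}] 3 has one home in col 6: r5c6, so r5c6=3.
Step 19. [r5c7∈{7}] r5c7 has the single candidate 7. So r5c7=7.
Step 20. [r3c9∈{1,7,8}] 7 has one home in col 9: r3c9. So r3c9=7.
Step 21. [r3c7∈{1,8}] across row 3, 8 lands solely at r3c7. So r3c7=8.
Step 22. [r1c7∈{3}] r1c7's peers cover all but 3. So r1c7=3.
Step 23. [r4c4∈{4}] r4c4 has the single candidate 4 ⇒ r4c4=4.
Step 24. [r9c5∈{4,5,9}] in row 9, 4 fits only at r9c5, so r9c5=4.
Step 25. [r1c5∈{5,8}] col 5 places 5 nowhere but r1c5, so r1c5=5.
Step 26. [r2c4∈{8}] nothing but 8 survives at r2c4 ⇒ r2c4=8.
Step 27. [r5c2∈{6,9}] 9 has one home in row 5: r5c2 ⇒ r5c2=9.
Step 28. [r5c9∈{6}] only 6 remains possible at r5c9, so r5c9=6.
Step 29. [r2c7∈{1}] nothing but 1 survives at r2c7 ⇒ r2c7=1.
Step 30. [r9c6∈{9}] r9c6's peers cover all but 9 ⇒ r9c6=9.
Step 31. [r9c3∈{2}] nothing but 2 survives at r9c3, so r9c3=2.
Step 32. [r7c4∈{6}] r7c4 has the single candidate 6. So r7c4=6.
Step 33. [r4c5∈{9}] only 9 remains possible at r4c5 ⇒ r4c5=9.
Step 34. [r1c2∈{7}] r1c2's peers cover all but 7. So r1c2=7.
Step 35. [r6c8∈{1}] nothing but 1 survives at r6c8 ⇒ r6c8=1.
Step 36. [r7c5∈{8}] r7c5 has the single candidate 8 ⇒ r7c5=8.
Step 37. [r2c3∈{5}] only 5 remains possible at r2c3, so r2c3=5.
Step 38. [r4c9∈{3}] only 3 remains possible at r4c9, so r4c9=3.
Step 39. [r6c1∈{8}] r6c1's peers cover all but 8 ⇒ r6c1=8.
Step 40. [r1c3∈{8}] r1c3 has the single candidate 8, so r1c3=8.
Step 41. [r3c2∈{1}] only 1 remains possible at r3c2. So r3c2=1.
Step 42. [r4c8∈{2}] r4c8 has the single candidate 2. So r4c8=2.
Step 43. [r9c9∈{1}] r9c9's peers cover all but 1. So r9c9=1.
Step 44. [r8c9∈{8}] r8c9 has the single candidate 8, so r8c9=8.
Step 45. [r8c8∈{4}] r8c8's peers cover all but 4 ⇒ r8c8=4.
Step 46. [r7c2∈{4}] nothing but 4 survives at r7c2 ⇒ r7c2=4.
Step 47. [r6c4∈{7}] nothing but 7 survives at r6c4. So r6c4=7.
Step 48. [r9c4∈{5}] r9c4's peers cover all but 5. So r9c4=5.
Step 49. [r4c2∈{6}] r4c2 is down to just 6, so r4c2=6.
Step 50. [r4c7∈{5}] r4c7 is down to just 5 ⇒ r4c7=5.
Step 51. [r2c2∈{3}] r2c2 has the single candidate 3 ⇒ r2c2=3.
Step 52. [r8c7∈{9}] r8c7 has the single candidate 9, so r8c7=9.

Answer: 4 7 8 1 5 6 3 9 2 / 9 3 5 8 2 7 1 6 4 / 2 1 6 9 3 4 8 5 7 / 1 6 7 4 9 8 5 2 3 / 5 9 4 2 1 3 7 8 6 / 8 2 3 7 6 5 4 1 9 / 3 4 9 6 8 1 2 7 5 / 6 5 1 3 7 2 9 4 8 / 7 8 2 5 4 9 6 3 1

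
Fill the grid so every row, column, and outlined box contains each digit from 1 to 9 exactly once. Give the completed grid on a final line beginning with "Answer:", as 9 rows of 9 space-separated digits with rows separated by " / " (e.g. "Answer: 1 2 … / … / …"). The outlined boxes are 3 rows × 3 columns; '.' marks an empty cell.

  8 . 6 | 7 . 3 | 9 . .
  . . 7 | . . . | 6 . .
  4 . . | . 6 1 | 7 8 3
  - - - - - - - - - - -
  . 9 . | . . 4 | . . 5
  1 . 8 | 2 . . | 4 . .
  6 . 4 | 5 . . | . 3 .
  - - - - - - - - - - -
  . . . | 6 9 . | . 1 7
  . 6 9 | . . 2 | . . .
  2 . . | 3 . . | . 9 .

Step 1. [r5c2∈{3,5,7}] 5 has one home in row 5: r5c2 ⇒ r5c2=5.
Step 2. [r7c7∈{2,3,5,8}] r7c7 is the only open cell in row 7 admitting 2 ⇒ r7c7=2.
Step 3. [r4c8∈{2,6,7}] r4c8 is the only open cell in row 4 admitting 6 ⇒ r4c8=6.
Step 4. [r6c9∈{1,2,8,9}] r6c9 is the only open cell in box 6 admitting 2. So r6c9=2.
Step 5. [r2c1∈{3,5,9}] across col 1, 9 lands solely at r2c1, so r2c1=9.
Step 6. [r6c2∈{7}] r6c2 is down to just 7. So r6c2=7.
Step 7. [r4c5∈{1,3,7,8}] row 4 places 7 nowhere but r4c5 ⇒ r4c5=7.
Step 8. [r7c2∈{3,4,8}] r7c2 is the only open cell in row 7 admitting 4. So r7c2=4.
Step 9. [r7c6∈{5,8}] row 7 places 8 nowhere but r7c6 ⇒ r7c6=8.
Step 10. [r2c6∈{5}] r2c6 is down to just 5, so r2c6=5.
Step 11. [r8c7∈{3,5,8}] r8c7 is the only open cell in col 7 admitting 3. So r8c7=3.
Step 12. [r9c7∈{5,8}] 5 has one home in col 7: r9c7 ⇒ r9c7=5.
Step 13. [r8c8∈{4}] r8c8's peers cover all but 4, so r8c8=4.
Step 14. [r2c4∈{4,8}] col 4 places 4 nowhere but r2c4, so r2c4=4.
Step 15. [r3c2∈{2}] r3c2's peers cover all but 2. So r3c2=2.
Step 16. [r4c4∈{1,8}] 8 has one home in col 4: r4c4, so r4c4=8.
Step 17. [r1c2∈{1}] only 1 remains possible at r1c2. So r1c2=1.
Step 18. [r6c5∈{1}] only 1 remains possible at r6c5. So r6c5=1.
Step 19. [r4c1∈{3}] only 3 remains possible at r4c1 ⇒ r4c1=3.
Step 20. [r2c8∈{2}] r2c8 is down to just 2. So r2c8=2.
Step 21. [r7c1∈{5}] r7c1 is down to just 5. So r7c1=5.
Step 22. [r9c2∈{8}] r9c2's peers cover all but 8 ⇒ r9c2=8.
Step 23. [r5c9∈{9}] r5c9 has the single candidate 9, so r5c9=9.
Step 24. [r1c5∈{2}] r1c5 is down to just 2 ⇒ r1c5=2.
Step 25. [r9c3∈{1}] r9c3 is down to just 1 ⇒ r9c3=1.
Step 26. [r2c9∈{1}] nothing but 1 survives at r2c9. So r2c9=1.
Step 27. [r8c9∈{8}] only 8 remains possible at r8c9 ⇒ r8c9=8.
Step 28. [r3c3∈{5}] r3c3's peers cover all but 5 ⇒ r3c3=5.
Step 29. [r4c7∈{1}] r4c7's peers cover all but 1. So r4c7=1.
Step 30. [r3c4∈{9}] only 9 remains possible at r3c4, so r3c4=9.
Step 31. [r8c1∈{7}] r8c1's peers cover all but 7, so r8c1=7.
Step 32. [r5c8∈{7}] r5c8 has the single candidate 7 ⇒ r5c8=7.
Step 33. [r2c5∈{8}] r2c5 is down to just 8 ⇒ r2c5=8.
Step 34. [r9c9∈{6}] only 6 remains possible at r9c9, so r9c9=6.
Step 35. [r1c9∈{4}] only 4 remains possible at r1c9 ⇒ r1c9=4.
Step 36. [r4c3∈{2}] r4c3 has the single candidate 2. So r4c3=2.
Step 37. [r6c7∈{8}] r6c7's peers cover all but 8, so r6c7=8.
Step 38. [r8c4∈{1}] r8c4's peers cover all but 1. So r8c4=1.
Step 39. [r8c5∈{5}] r8c5's peers cover all but 5. So r8c5=5.
Step 40. [r7c3∈{3}] nothing but 3 survives at r7c3, so r7c3=3.
Step 41. [r5c6∈{6}] nothing but 6 survives at r5c6, so r5c6=6.
Step 42. [r9c6∈{7}] only 7 remains possible at r9c6 ⇒ r9c6=7.
Step 43. [r2c2∈{3}] r2c2 has the single candidate 3, so r2c2=3.
Step 44. [r5c5∈{3}] r5c5 is down to just 3, so r5c5=3.
Step 45. [r6c6∈{9}] r6c6 is down to just 9. So r6c6=9.
Step 46. [r9c5∈{4}] r9c5 has the single candidate 4. So r9c5=4.
Step 47. [r1c8∈{5}] only 5 remains possible at r1c8 ⇒ r1c8=5.

Answer: 8 1 6 7 2 3 9 5 4 / 9 3 7 4 8 5 6 2 1 / 4 2 5 9 6 1 7 8 3 / 3 9 2 8 7 4 1 6 5 / 1 5 8 2 3 6 4 7 9 / 6 7 4 5 1 9 8 3 2 / 5 4 3 6 9 8 2 1 7 / 7 6 9 1 5 2 3 4 8 / 2 8 1 3 4 7 5 9 6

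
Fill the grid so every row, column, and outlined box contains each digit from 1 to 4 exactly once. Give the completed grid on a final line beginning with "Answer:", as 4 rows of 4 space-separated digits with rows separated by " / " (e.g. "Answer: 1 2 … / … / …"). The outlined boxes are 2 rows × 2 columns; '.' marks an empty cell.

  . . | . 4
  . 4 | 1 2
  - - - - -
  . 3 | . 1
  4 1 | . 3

Step 1. [r1c1∈{1,2,3}] across row 1, 1 lands solely at r1c1, so r1c1=1.
Step 2. [r3c3∈{2,4}] r3c3 is the only open cell in row 3 admitting 4, so r3c3=4.
Step 3. [r1c2∈{2}] nothing but 2 survives at r1c2, so r1c2=2.
Step 4. [r4c3∈{2}] r4c3's peers cover all but 2 ⇒ r4c3=2.
Step 5. [r1c3∈{3}] only 3 remains possible at r1c3. So r1c3=3.
Step 6. [r3c1∈{2}] r3c1 is down to just 2, so r3c1=2.
Step 7. [r2c1∈{3}] r2c1 is down to just 3. So r2c1=3.

Answer: 1 2 3 4 / 3 4 1 2 / 2 3 4 1 / 4 1 2 3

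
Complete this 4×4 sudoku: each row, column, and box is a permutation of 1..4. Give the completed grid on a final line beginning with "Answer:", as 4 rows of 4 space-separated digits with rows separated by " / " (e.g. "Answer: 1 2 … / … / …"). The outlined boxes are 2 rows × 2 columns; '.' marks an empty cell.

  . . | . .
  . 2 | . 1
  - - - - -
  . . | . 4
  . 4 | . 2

Step 1. [r1c4∈{3}] r1c4 has the single candidate 3. So r1c4=3.
Step 2. [r3c2∈{1,3}] in col 2, 3 fits only at r3c2 ⇒ r3c2=3.
Step 3. [r4c1∈{1}] only 1 remains possible at r4c1. So r4c1=1.
Step 4. [r1c1∈{4}] nothing but 4 survives at r1c1 ⇒ r1c1=4.
Step 5. [r1c2∈{1}] r1c2 is down to just 1 ⇒ r1c2=1.
Step 6. [r1c3∈{2}] only 2 remains possible at r1c3, so r1c3=2.
Step 7. [r2c1∈{3}] r2c1's peers cover all but 3, so r2c1=3.
Step 8. [r3c1∈{2}] r3c1 is down to just 2, so r3c1=2.
Step 9. [r3c3∈{1}] nothing but 1 survives at r3c3. So r3c3=1.
Step 10. [r4c3∈{3}] r4c3 is down to just 3 ⇒ r4c3=3.
Step 11. [r2c3∈{4}] r2c3 has the single candidate 4, so r2c3=4.

Answer: 4 1 2 3 / 3 2 4 1 / 2 3 1 4 / 1 4 3 2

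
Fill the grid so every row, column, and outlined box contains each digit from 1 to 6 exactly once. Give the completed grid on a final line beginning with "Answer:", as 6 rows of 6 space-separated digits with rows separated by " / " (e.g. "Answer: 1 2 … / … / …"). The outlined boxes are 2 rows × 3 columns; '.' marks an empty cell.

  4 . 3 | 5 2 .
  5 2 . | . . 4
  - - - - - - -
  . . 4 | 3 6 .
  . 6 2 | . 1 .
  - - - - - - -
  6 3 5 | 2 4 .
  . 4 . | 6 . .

Step 1. [r6c3∈{1}] only 1 remains possible at r6c3. So r6c3=1.
Step 2. [r4c6∈{5}] r4c6's peers cover all but 5, so r4c6=5.
Step 3. [r1c2∈{1}] r1c2 has the single candidate 1 ⇒ r1c2=1.
Step 4. [r6c5∈{3,5}] 5 has one home in row 6: r6c5, so r6c5=5.
Step 5. [r4c1∈{3}] r4c1's peers cover all but 3 ⇒ r4c1=3.
Step 6. [r2c4∈{1}] only 1 remains possible at r2c4, so r2c4=1.
Step 7. [r4c4∈{4}] only 4 remains possible at r4c4, so r4c4=4.
Step 8. [r6c6∈{3}] r6c6's peers cover all but 3 ⇒ r6c6=3.
Step 9. [r3c2∈{5}] nothing but 5 survives at r3c2, so r3c2=5.
Step 10. [r5c6∈{1}] r5c6's peers cover all but 1 ⇒ r5c6=1.
Step 11. [r3c6∈{2}] r3c6's peers cover all but 2, so r3c6=2.
Step 12. [r6c1∈{2}] nothing but 2 survives at r6c1. So r6c1=2.
Step 13. [r1c6∈{6}] r1c6's peers cover all but 6, so r1c6=6.
Step 14. [r3c1∈{1}] nothing but 1 survives at r3c1 ⇒ r3c1=1.
Step 15. [r2c3∈{6}] only 6 remains possible at r2c3. So r2c3=6.
Step 16. [r2c5∈{3}] only 3 remains possible at r2c5. So r2c5=3.

Answer: 4 1 3 5 2 6 / 5 2 6 1 3 4 / 1 5 4 3 6 2 / 3 6 2 4 1 5 / 6 3 5 2 4 1 / 2 4 1 6 5 3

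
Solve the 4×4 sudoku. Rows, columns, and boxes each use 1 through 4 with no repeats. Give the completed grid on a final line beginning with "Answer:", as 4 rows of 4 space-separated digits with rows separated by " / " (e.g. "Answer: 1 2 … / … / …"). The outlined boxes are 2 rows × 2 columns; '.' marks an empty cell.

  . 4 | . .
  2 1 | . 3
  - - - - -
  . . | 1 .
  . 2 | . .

Step 1. [r4c4∈{4}] r4c4's peers cover all but 4. So r4c4=4.
Step 2. [r3c2∈{3}] only 3 remains possible at r3c2. So r3c2=3.
Step 3. [r1c3∈{2}] nothing but 2 survives at r1c3, so r1c3=2.
Step 4. [r3c4∈{2}] r3c4 has the single candidate 2. So r3c4=2.
Step 5. [r4c3∈{3}] r4c3 has the single candidate 3 ⇒ r4c3=3.
Step 6. [r3c1∈{4}] r3c1 has the single candidate 4, so r3c1=4.
Step 7. [r2c3∈{4}] only 4 remains possible at r2c3 ⇒ r2c3=4.
Step 8. [r4c1∈{1}] nothing but 1 survives at r4c1 ⇒ r4c1=1.
Step 9. [r1c1∈{3}] only 3 remains possible at r1c1. So r1c1=3.
Step 10. [r1c4∈{1}] only 1 remains possible at r1c4. So r1c4=1.

Answer: 3 4 2 1 / 2 1 4 3 / 4 3 1 2 / 1 2 3 4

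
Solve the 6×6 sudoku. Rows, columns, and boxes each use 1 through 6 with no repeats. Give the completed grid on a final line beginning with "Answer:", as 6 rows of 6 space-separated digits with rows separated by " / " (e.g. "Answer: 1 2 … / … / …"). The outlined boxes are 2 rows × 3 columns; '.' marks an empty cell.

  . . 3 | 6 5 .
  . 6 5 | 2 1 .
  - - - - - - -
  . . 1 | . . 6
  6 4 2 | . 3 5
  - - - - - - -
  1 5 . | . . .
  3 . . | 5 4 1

Step 1. [r2c6∈{3,4}] in row 2, 3 fits only at r2c6, so r2c6=3.
Step 2. [r5c5∈{2,6}] across col 5, 6 lands solely at r5c5, so r5c5=6.
Step 3. [r1c1∈{2,4}] across col 1, 2 lands solely at r1c1. So r1c1=2.
Step 4. [r3c2∈{3}] only 3 remains possible at r3c2. So r3c2=3.
Step 5. [r5c4∈{3}] only 3 remains possible at r5c4 ⇒ r5c4=3.
Step 6. [r2c1∈{4}] r2c1's peers cover all but 4. So r2c1=4.
Step 7. [r3c5∈{2}] r3c5's peers cover all but 2 ⇒ r3c5=2.
Step 8. [r6c2∈{2}] r6c2 is down to just 2 ⇒ r6c2=2.
Step 9. [r5c6∈{2}] r5c6 is down to just 2 ⇒ r5c6=2.
Step 10. [r1c2∈{1}] r1c2's peers cover all but 1, so r1c2=1.
Step 11. [r1c6∈{4}] only 4 remains possible at r1c6, so r1c6=4.
Step 12. [r5c3∈{4}] nothing but 4 survives at r5c3 ⇒ r5c3=4.
Step 13. [r4c4∈{1}] r4c4's peers cover all but 1. So r4c4=1.
Step 14. [r6c3∈{6}] r6c3 has the single candidate 6. So r6c3=6.
Step 15. [r3c1∈{5}] only 5 remains possible at r3c1, so r3c1=5.
Step 16. [r3c4∈{4}] nothing but 4 survives at r3c4, so r3c4=4.

Answer: 2 1 3 6 5 4 / 4 6 5 2 1 3 / 5 3 1 4 2 6 / 6 4 2 1 3 5 / 1 5 4 3 6 2 / 3 2 6 5 4 1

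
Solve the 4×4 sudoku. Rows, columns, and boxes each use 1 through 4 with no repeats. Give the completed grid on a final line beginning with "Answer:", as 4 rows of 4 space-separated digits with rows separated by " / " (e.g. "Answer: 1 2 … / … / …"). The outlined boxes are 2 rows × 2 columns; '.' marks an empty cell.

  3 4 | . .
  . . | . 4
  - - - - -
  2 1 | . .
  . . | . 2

Step 1. [r2c3∈{1,2,3}] row 2 places 3 nowhere but r2c3. So r2c3=3.
Step 2. [r4c3∈{1,4}] across row 4, 1 lands solely at r4c3 ⇒ r4c3=1.
Step 3. [r3c4∈{3}] nothing but 3 survives at r3c4 ⇒ r3c4=3.
Step 4. [r1c3∈{2}] r1c3 is down to just 2 ⇒ r1c3=2.
Step 5. [r4c1∈{4}] nothing but 4 survives at r4c1 ⇒ r4c1=4.
Step 6. [r1c4∈{1}] r1c4 is down to just 1. So r1c4=1.
Step 7. [r3c3∈{4}] nothing but 4 survives at r3c3. So r3c3=4.
Step 8. [r4c2∈{3}] only 3 remains possible at r4c2, so r4c2=3.
Step 9. [r2c2∈{2}] only 2 remains possible at r2c2 ⇒ r2c2=2.
Step 10. [r2c1∈{1}] nothing but 1 survives at r2c1 ⇒ r2c1=1.

Answer: 3 4 2 1 / 1 2 3 4 / 2 1 4 3 / 4 3 1 2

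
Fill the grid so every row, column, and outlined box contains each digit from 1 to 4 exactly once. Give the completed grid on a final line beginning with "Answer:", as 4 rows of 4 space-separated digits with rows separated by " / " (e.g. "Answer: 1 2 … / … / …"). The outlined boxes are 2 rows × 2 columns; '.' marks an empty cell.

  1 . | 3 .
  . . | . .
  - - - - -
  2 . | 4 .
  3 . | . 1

Step 1. [r2c1∈{4}] r2c1's peers cover all but 4. So r2c1=4.
Step 2. [r2c4∈{2}] nothing but 2 survives at r2c4 ⇒ r2c4=2.
Step 3. [r4c2∈{4}] r4c2's peers cover all but 4. So r4c2=4.
Step 4. [r1c2∈{2}] nothing but 2 survives at r1c2. So r1c2=2.
Step 5. [r2c3∈{1}] nothing but 1 survives at r2c3 ⇒ r2c3=1.
Step 6. [r2c2∈{3}] r2c2 is down to just 3. So r2c2=3.
Step 7. [r3c2∈{1}] r3c2's peers cover all but 1. So r3c2=1.
Step 8. [r4c3∈{2}] r4c3 is down to just 2 ⇒ r4c3=2.
Step 9. [r3c4∈{3}] r3c4's peers cover all but 3, so r3c4=3.
Step 10. [r1c4∈{4}] r1c4's peers cover all but 4, so r1c4=4.

Answer: 1 2 3 4 / 4 3 1 2 / 2 1 4 3 / 3 4 2 1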